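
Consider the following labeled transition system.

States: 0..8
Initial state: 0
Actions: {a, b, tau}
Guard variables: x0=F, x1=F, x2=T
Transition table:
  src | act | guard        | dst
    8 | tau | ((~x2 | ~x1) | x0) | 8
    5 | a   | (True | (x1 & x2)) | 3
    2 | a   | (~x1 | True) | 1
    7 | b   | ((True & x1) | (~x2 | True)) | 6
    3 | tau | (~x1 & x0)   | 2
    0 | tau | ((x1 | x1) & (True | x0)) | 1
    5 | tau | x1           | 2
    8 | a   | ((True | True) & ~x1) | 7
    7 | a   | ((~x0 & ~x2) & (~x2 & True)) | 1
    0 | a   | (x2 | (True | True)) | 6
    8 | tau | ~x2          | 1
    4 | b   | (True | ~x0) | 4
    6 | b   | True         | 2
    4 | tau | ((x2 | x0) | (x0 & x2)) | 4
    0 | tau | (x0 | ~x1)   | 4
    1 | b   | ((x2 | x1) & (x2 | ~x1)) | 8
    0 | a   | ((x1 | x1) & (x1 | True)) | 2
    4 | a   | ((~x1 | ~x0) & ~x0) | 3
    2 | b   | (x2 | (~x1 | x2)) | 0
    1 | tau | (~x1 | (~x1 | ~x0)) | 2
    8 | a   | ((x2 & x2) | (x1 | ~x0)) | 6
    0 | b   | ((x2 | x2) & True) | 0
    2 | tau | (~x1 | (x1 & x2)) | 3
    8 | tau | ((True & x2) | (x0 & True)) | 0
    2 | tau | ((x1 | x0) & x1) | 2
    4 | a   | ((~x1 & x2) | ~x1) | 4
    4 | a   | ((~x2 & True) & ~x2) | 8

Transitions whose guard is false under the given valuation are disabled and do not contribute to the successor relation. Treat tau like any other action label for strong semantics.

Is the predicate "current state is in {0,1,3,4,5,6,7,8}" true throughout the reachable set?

Answer: INVARIANT VIOLATED at state 2

Working:
Inv-set: {0,1,3,4,5,6,7,8}
R = {0,1,2,3,4,6,7,8}
  0: ✓
  1: ✓
  2: ✗ unsafe
  3: ✓
  4: ✓
  6: ✓
  7: ✓
  8: ✓
counterexample path to 2: a·b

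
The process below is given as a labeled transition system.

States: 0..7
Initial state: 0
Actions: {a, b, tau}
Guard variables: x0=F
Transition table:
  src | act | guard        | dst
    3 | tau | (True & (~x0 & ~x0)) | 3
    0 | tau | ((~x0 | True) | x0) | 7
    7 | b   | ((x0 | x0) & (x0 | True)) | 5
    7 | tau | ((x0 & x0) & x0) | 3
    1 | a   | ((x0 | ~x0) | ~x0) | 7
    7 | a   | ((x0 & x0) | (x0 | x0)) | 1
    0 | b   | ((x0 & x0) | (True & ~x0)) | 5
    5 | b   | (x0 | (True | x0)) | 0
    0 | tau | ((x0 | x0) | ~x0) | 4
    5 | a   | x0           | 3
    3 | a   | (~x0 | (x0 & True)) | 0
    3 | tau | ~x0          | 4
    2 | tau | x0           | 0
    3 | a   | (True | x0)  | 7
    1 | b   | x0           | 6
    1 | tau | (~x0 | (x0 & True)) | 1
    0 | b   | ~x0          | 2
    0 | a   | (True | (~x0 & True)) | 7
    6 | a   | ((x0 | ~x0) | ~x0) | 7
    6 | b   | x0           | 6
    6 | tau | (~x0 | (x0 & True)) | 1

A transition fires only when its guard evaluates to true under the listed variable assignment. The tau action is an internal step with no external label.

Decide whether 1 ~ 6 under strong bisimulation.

Answer: BISIMILAR

Trace:
Refine partition for ~:
  round 0: {{0,1,2,3,4,5,6,7}}
  round 1: {{0},{1,3,6},{2,4,7},{5}}
  round 2: {{0},{1,6},{2,4,7},{3},{5}}
5 equivalence class(es) (converged in 3)
1∈{1,6}, 6∈{1,6}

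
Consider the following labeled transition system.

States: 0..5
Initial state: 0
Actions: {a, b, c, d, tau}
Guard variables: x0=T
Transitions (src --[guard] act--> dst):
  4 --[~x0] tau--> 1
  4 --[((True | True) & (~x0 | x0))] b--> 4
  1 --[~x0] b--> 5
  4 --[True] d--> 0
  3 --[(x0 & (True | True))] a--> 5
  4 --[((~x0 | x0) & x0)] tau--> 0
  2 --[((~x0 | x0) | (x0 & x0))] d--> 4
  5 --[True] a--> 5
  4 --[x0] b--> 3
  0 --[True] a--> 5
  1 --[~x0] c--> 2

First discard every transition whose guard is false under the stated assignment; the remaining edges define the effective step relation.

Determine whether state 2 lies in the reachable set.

Answer: UNREACHABLE

Working:
8 transition(s) survive guard evaluation.
Layer 0: {0}
Layer 1: {5}  now seen {0,5}
Reach set: {0,5}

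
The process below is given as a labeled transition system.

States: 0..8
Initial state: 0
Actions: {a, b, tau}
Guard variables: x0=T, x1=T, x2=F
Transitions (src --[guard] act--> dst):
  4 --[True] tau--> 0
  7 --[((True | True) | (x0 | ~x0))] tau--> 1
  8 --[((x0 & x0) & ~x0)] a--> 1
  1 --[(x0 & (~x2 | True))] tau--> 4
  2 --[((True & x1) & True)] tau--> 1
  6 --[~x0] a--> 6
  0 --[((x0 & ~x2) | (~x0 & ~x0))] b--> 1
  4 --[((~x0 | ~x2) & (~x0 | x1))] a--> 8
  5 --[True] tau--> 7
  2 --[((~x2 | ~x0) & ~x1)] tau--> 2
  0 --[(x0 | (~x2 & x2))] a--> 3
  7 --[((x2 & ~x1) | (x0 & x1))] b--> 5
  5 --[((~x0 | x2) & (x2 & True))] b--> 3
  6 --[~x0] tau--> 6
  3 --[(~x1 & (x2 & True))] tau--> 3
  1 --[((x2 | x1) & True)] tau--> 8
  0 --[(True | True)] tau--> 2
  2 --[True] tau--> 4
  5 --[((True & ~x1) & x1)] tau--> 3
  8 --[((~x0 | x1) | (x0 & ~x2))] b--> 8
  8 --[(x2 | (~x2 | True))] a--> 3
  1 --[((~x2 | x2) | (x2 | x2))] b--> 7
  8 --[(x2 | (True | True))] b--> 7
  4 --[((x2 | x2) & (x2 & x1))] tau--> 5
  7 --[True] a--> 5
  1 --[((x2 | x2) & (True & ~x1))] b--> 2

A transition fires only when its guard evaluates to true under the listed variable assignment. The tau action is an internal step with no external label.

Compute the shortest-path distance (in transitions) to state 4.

BFS to 4:
  Layer 0: {0}
  Layer 1: {1,2,3}
  Layer 2: {4,7,8}
4 enters at depth 2; path b·tau

Answer: 2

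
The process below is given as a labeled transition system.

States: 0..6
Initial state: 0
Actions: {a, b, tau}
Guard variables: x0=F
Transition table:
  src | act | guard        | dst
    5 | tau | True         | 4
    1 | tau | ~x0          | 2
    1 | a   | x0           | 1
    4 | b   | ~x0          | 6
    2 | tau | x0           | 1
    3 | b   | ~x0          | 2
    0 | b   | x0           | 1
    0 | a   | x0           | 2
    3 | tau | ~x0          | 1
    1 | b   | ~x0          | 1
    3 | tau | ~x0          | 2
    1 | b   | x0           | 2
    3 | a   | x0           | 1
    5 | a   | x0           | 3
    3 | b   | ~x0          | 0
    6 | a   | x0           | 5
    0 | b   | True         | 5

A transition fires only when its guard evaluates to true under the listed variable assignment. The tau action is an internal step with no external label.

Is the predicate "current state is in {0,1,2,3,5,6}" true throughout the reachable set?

Answer: INVARIANT VIOLATED at state 4

Trace:
Allowed set {0,1,2,3,5,6}
Reachable = {0,4,5,6}
  0: ✓
  4: outside
  5: ✓
  6: ✓
reach 4 via b·tau — violates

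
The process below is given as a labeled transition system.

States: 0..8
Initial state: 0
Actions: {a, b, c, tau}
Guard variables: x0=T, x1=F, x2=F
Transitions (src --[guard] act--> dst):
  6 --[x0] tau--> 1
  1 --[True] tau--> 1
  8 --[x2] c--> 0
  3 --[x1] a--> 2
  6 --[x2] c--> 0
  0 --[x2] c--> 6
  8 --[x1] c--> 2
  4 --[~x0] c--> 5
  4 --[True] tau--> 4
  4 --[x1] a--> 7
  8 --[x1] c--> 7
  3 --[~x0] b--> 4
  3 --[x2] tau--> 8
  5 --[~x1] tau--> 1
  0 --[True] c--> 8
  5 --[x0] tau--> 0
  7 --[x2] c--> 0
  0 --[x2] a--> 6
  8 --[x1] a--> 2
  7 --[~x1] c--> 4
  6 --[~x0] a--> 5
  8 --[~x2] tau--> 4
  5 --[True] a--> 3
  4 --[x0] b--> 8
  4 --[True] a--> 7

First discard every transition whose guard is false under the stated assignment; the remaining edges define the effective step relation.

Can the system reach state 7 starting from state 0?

After dropping false guards: 11 live edges.
Layer 0: {0}
Layer 1: {8}  cumulative {0,8}
Layer 2: {4}  cumulative {0,4,8}
Layer 3: {7}  cumulative {0,4,7,8}
R = {0,4,7,8}
witness 7: c·tau·a

Answer: REACHABLE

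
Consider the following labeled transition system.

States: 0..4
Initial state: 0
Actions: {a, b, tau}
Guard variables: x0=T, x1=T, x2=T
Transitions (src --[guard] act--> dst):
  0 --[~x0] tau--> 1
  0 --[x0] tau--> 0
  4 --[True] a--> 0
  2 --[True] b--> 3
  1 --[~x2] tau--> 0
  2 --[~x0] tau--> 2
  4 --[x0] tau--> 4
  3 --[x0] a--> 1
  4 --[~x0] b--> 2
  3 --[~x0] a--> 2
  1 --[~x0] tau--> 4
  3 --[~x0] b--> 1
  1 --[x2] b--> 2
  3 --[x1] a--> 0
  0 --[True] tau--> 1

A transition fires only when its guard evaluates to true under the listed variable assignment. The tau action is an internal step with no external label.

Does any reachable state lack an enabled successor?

Answer: DEADLOCK-FREE

Trace:
Reachable = {0,1,2,3}
  0: tau→0  tau→1  [2 out]
  1: b→2  [1 out]
  2: b→3  [1 out]
  3: a→0  a→1  [2 out]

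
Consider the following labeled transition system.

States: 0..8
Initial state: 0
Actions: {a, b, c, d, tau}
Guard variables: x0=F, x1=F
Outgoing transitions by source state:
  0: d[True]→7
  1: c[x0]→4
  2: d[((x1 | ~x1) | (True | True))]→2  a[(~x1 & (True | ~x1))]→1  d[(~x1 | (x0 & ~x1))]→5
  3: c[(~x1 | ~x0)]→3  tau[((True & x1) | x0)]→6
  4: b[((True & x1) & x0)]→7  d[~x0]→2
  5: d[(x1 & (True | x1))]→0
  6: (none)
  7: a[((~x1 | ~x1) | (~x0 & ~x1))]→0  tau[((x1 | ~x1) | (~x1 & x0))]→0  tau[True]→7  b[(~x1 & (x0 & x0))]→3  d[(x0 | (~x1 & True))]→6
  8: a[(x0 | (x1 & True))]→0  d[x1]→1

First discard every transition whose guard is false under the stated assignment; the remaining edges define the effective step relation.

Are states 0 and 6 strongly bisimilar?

Bisimulation quotient by refinement:
  round 0: {{0,1,2,3,4,5,6,7,8}}
  round 1: {{0,4},{1,5,6,8},{2},{3},{7}}
  round 2: {{0},{1,5,6,8},{2},{3},{4},{7}}
stable after 3 split(s): 6 block(s)
[0]={0}  [6]={1,5,6,8}

Answer: NOT BISIMILAR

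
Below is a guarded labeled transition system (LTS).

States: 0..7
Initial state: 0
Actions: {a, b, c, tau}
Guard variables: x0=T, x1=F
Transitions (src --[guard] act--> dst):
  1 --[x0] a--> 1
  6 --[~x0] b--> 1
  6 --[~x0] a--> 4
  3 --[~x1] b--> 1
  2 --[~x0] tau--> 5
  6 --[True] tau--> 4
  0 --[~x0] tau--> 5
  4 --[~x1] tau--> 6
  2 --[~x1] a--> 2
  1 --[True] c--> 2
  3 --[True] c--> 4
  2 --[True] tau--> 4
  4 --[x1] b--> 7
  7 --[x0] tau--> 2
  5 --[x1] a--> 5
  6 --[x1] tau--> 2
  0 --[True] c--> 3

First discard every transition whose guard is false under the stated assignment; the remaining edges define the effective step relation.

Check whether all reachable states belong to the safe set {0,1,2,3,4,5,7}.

Answer: INVARIANT VIOLATED at state 6

Trace:
Safe = {0,1,2,3,4,5,7}
R = {0,1,2,3,4,6}
  0: ok
  1: ok
  2: ok
  3: ok
  4: ok
  6: VIOLATES
counterexample path to 6: c·c·tau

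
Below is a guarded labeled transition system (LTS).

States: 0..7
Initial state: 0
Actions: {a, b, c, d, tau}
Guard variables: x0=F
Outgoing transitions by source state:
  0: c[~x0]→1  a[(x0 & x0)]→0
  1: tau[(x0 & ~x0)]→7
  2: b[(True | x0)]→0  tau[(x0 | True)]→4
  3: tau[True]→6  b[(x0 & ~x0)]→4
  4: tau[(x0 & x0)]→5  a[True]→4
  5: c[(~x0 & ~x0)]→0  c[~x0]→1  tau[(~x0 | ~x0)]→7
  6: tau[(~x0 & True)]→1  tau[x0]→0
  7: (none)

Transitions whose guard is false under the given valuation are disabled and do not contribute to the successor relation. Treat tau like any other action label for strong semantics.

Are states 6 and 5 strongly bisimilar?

Answer: NOT BISIMILAR

Analysis:
Refine partition for ~:
  round 0: {{0,1,2,3,4,5,6,7}}
  round 1: {{0},{1,7},{2},{3,6},{4},{5}}
  round 2: {{0},{1,7},{2},{3},{4},{5},{6}}
stable after 3 split(s): 7 block(s)
[6]={6}  [5]={5}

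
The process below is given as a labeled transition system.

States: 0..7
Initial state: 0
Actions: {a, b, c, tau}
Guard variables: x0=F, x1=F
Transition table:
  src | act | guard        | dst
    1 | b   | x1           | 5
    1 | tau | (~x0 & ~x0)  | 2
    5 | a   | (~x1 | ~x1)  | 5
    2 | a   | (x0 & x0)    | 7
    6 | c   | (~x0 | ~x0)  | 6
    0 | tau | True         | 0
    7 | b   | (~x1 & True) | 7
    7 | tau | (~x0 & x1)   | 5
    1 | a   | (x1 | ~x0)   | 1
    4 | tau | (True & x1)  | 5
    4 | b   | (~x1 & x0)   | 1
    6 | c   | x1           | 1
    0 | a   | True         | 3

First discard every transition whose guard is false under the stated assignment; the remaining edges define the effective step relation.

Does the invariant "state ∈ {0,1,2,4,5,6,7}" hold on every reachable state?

Answer: INVARIANT VIOLATED at state 3

Analysis:
Inv-set: {0,1,2,4,5,6,7}
Reach set: {0,3}
  0: ✓
  3: outside
counterexample path to 3: a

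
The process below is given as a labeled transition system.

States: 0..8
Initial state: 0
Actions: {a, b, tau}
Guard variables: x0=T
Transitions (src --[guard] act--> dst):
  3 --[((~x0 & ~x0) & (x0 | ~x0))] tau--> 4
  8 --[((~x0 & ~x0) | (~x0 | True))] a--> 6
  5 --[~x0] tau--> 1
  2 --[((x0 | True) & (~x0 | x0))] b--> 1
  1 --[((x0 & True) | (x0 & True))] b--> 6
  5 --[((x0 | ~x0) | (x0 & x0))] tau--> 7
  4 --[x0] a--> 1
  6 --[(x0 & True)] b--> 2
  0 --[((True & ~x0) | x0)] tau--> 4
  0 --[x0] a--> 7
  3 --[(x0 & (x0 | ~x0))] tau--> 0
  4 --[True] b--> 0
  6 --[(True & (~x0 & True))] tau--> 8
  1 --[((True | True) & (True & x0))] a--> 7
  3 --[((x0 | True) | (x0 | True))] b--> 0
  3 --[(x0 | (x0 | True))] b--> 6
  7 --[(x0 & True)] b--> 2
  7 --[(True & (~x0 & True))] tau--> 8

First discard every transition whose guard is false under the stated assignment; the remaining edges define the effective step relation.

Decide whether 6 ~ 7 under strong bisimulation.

Refine partition for ~:
  P[0] = {{0,1,2,3,4,5,6,7,8}}
  P[1] = {{0},{1,4},{2,6,7},{3},{5},{8}}
  P[2] = {{0},{1},{2},{3},{4},{5},{6,7},{8}}
Fixed point at round 3; 8 class(es).
[6]={6,7}  [7]={6,7}

Answer: BISIMILAR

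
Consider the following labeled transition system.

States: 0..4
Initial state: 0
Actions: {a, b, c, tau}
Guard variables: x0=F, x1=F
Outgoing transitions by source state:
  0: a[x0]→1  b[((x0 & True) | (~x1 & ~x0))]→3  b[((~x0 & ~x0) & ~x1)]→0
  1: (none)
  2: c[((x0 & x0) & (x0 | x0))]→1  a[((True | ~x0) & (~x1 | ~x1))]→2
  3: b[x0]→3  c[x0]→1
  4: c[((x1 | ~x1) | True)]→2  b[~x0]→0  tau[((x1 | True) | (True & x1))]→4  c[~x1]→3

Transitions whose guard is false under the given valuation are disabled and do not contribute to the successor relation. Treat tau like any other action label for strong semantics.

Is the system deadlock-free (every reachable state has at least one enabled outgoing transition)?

Answer: DEADLOCK at state 3

Working:
Reachable = {0,3}
  0: b→0  b→3  [2 exit(s)]
  3: ∅  [no exit]
Path to 3: b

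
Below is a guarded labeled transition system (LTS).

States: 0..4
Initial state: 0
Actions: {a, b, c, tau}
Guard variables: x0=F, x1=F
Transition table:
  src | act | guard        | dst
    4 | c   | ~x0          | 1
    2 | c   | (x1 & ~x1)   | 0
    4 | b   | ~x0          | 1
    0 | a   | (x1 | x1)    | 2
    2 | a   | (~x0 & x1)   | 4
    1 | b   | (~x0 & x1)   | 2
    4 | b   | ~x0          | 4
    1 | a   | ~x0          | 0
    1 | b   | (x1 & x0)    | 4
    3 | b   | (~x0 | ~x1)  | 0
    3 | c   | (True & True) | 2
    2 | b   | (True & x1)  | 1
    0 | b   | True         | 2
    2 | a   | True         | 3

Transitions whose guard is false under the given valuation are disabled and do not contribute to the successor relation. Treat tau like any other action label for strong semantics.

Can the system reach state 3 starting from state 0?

Answer: REACHABLE

Trace:
After dropping false guards: 8 live edges.
Layer 0: {0}
Layer 1: {2}  now seen {0,2}
Layer 2: {3}  now seen {0,2,3}
Reach set: {0,2,3}
Path to 3: b·a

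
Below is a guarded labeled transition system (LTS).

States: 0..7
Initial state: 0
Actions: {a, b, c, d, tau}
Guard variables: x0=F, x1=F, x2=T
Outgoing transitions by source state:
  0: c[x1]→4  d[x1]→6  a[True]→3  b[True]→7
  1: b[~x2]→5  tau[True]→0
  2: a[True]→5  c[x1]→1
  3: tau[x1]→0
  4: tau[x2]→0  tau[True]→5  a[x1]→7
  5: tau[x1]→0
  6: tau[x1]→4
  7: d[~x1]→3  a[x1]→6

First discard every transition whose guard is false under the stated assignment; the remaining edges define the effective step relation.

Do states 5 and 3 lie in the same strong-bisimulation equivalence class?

Answer: BISIMILAR

Analysis:
Refine partition for ~:
  π0 = {{0,1,2,3,4,5,6,7}}
  π1 = {{0},{1,4},{2},{3,5,6},{7}}
  π2 = {{0},{1},{2},{3,5,6},{4},{7}}
Fixed point at round 3; 6 class(es).
[5]={3,5,6}  [3]={3,5,6}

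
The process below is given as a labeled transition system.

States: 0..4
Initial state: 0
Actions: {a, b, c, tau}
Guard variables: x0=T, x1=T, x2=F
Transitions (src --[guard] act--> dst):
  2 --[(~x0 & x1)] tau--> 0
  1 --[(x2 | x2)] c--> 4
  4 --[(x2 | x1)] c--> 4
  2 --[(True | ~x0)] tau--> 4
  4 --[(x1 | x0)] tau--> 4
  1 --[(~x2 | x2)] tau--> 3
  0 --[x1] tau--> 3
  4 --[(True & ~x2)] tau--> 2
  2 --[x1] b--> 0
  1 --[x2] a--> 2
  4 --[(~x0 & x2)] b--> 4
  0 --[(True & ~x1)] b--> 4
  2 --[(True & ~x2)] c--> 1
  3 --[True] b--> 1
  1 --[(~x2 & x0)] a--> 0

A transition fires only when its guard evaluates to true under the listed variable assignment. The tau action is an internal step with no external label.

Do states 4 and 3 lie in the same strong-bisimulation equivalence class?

Answer: NOT BISIMILAR

Working:
Refine partition for ~:
  round 0: {{0,1,2,3,4}}
  round 1: {{0},{1},{2},{3},{4}}
Fixed point at round 2; 5 class(es).
class of 4: {4}; class of 3: {3}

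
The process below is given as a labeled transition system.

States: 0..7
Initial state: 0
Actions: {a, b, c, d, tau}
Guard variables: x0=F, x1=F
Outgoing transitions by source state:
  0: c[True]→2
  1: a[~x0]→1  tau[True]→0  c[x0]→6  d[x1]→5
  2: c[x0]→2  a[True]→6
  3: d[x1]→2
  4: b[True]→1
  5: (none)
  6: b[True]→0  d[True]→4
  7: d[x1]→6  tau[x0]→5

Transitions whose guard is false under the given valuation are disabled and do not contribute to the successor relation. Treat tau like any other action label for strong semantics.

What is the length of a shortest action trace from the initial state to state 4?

Layered search for 4:
  L0 = {0}
  L1 = {2}
  L2 = {6}
  L3 = {4}
first hit 4 at d=3 via c·a·d

Answer: 3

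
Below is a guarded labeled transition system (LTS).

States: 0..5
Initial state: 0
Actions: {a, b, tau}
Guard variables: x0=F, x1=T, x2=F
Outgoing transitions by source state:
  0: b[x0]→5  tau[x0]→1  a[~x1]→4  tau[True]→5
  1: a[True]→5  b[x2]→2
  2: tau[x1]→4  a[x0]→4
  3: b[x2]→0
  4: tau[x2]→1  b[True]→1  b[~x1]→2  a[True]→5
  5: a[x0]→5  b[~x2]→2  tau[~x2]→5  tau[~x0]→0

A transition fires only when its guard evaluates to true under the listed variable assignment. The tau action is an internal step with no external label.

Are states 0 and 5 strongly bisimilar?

Answer: NOT BISIMILAR

Working:
Compute ~ classes (split until stable):
  π0 = {{0,1,2,3,4,5}}
  π1 = {{0,2},{1},{3},{4},{5}}
  π2 = {{0},{1},{2},{3},{4},{5}}
Fixed point at round 3; 6 class(es).
class of 0: {0}; class of 5: {5}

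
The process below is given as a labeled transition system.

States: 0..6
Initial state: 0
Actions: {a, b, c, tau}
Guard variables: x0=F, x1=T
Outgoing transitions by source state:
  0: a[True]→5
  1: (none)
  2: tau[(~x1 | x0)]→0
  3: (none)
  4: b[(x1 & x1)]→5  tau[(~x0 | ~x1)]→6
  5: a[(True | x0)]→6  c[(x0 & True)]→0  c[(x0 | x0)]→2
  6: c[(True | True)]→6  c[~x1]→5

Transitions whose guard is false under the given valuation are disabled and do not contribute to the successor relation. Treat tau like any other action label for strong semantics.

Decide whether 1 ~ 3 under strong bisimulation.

Answer: BISIMILAR

Trace:
Refine partition for ~:
  P[0] = {{0,1,2,3,4,5,6}}
  P[1] = {{0,5},{1,2,3},{4},{6}}
  P[2] = {{0},{1,2,3},{4},{5},{6}}
stable after 3 split(s): 5 block(s)
[1]={1,2,3}  [3]={1,2,3}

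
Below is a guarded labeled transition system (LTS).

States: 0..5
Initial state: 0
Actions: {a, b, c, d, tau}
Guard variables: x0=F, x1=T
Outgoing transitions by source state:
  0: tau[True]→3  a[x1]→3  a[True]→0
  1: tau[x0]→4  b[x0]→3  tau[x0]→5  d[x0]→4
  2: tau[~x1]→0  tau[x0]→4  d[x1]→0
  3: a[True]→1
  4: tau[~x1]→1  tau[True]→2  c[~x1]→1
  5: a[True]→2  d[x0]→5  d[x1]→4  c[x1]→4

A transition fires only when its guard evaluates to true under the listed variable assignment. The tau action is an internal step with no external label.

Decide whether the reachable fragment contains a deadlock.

Reach set: {0,1,3}
  0: a→0  a→3  tau→3  [deg 3]
  1: ∅  [STUCK]
  3: a→1  [deg 1]
witness 1: tau·a

Answer: DEADLOCK at state 1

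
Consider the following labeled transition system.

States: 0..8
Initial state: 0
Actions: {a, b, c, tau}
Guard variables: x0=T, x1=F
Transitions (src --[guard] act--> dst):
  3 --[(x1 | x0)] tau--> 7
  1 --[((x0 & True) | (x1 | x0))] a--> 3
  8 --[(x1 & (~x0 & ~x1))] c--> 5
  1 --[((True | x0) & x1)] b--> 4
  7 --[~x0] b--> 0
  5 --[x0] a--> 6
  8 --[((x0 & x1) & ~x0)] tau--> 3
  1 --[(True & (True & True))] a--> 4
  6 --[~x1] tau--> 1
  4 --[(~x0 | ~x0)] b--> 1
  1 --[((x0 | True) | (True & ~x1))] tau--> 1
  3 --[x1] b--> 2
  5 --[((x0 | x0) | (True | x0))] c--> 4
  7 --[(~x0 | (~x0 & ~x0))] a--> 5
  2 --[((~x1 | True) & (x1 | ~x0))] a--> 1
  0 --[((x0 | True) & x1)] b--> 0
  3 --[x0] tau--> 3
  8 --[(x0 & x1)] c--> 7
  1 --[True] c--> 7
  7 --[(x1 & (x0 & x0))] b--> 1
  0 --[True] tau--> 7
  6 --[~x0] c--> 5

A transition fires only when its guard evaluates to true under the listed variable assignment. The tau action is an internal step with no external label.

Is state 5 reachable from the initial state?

10 transition(s) survive guard evaluation.
depth 0: {0}
depth 1: {7}  cumulative {0,7}
Reach set: {0,7}

Answer: UNREACHABLE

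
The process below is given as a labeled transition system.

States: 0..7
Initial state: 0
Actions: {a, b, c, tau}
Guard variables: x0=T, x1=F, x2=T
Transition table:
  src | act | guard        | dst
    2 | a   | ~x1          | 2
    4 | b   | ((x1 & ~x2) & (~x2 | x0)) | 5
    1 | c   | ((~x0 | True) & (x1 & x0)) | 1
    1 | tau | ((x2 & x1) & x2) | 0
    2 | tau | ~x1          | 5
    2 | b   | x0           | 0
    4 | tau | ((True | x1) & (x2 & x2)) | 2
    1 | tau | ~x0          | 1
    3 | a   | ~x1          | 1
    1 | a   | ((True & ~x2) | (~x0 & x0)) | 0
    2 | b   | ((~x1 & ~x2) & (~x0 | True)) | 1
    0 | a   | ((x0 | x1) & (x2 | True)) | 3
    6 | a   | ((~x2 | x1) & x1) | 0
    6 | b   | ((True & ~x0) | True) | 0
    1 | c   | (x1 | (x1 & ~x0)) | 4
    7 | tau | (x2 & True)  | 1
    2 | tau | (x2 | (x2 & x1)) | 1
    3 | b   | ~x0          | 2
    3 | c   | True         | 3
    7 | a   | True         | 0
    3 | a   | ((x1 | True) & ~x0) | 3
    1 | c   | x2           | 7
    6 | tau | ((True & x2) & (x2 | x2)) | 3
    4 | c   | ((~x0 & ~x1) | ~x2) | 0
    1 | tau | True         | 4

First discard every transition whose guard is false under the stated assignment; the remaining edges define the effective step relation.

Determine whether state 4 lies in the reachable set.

Answer: REACHABLE

Trace:
14 transition(s) survive guard evaluation.
depth 0: {0}
depth 1: {3}  cumulative {0,3}
depth 2: {1}  cumulative {0,1,3}
depth 3: {4,7}  cumulative {0,1,3,4,7}
depth 4: {2}  cumulative {0,1,2,3,4,7}
depth 5: {5}  cumulative {0,1,2,3,4,5,7}
R = {0,1,2,3,4,5,7}
Path to 4: a·a·tau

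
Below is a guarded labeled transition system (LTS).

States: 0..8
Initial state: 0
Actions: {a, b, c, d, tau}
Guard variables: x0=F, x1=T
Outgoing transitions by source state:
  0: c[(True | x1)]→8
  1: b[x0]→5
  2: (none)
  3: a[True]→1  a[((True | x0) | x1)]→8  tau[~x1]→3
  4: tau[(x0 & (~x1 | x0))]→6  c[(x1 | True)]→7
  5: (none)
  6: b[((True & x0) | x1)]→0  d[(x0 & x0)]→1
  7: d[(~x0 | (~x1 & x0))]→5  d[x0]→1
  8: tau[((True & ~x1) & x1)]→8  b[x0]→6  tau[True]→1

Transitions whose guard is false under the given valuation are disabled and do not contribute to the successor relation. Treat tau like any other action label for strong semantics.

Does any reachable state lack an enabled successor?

Reachable = {0,1,8}
  0: c→8  [1 out]
  1: ∅  [STUCK]
  8: tau→1  [1 out]
trace reaching 1: c·tau

Answer: DEADLOCK at state 1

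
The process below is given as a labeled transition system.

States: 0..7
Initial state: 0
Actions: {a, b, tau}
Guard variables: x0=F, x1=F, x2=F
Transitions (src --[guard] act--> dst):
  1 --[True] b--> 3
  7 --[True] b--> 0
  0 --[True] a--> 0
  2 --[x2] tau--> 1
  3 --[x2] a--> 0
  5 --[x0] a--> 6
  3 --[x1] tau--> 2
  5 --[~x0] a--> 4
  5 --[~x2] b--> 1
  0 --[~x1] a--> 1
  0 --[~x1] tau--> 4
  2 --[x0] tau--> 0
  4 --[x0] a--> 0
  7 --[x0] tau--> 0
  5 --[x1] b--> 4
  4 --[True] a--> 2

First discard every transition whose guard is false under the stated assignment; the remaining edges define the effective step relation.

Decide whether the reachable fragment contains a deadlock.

Answer: DEADLOCK at state 2

Trace:
R = {0,1,2,3,4}
  0: a→0  a→1  tau→4  [deg 3]
  1: b→3  [deg 1]
  2: ∅  [no exit]
  3: ∅  [no exit]
  4: a→2  [deg 1]
trace reaching 2: tau·a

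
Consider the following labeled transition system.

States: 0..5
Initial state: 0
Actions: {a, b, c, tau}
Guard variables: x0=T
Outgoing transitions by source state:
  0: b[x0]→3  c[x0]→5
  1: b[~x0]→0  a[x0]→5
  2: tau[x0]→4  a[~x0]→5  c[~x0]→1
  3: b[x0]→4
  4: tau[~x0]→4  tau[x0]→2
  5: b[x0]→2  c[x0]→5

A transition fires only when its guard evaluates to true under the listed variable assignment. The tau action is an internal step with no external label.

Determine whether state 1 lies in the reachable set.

Answer: UNREACHABLE

Working:
8 transition(s) survive guard evaluation.
L0 = {0}
L1 = {3,5}  now seen {0,3,5}
L2 = {2,4}  now seen {0,2,3,4,5}
R = {0,2,3,4,5}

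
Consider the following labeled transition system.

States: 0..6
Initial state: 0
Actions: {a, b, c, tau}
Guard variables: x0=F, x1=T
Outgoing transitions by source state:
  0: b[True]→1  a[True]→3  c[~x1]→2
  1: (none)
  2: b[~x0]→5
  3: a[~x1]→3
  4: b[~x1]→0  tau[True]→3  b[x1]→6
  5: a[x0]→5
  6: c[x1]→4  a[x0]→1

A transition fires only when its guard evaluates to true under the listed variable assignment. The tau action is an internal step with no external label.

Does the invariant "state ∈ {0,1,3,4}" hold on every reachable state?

Allowed set {0,1,3,4}
Reach set: {0,1,3}
  0: safe
  1: safe
  3: safe

Answer: INVARIANT HOLDS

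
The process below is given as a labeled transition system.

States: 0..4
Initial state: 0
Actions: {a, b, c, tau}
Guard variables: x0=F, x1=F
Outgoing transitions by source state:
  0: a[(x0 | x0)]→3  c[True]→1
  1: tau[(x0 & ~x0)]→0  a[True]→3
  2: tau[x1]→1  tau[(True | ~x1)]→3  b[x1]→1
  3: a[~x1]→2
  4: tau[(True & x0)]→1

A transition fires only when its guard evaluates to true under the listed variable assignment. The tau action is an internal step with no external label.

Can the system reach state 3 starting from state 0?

4 transition(s) survive guard evaluation.
Layer 0: {0}
Layer 1: {1}  total {0,1}
Layer 2: {3}  total {0,1,3}
Layer 3: {2}  total {0,1,2,3}
R = {0,1,2,3}
witness 3: c·a

Answer: REACHABLE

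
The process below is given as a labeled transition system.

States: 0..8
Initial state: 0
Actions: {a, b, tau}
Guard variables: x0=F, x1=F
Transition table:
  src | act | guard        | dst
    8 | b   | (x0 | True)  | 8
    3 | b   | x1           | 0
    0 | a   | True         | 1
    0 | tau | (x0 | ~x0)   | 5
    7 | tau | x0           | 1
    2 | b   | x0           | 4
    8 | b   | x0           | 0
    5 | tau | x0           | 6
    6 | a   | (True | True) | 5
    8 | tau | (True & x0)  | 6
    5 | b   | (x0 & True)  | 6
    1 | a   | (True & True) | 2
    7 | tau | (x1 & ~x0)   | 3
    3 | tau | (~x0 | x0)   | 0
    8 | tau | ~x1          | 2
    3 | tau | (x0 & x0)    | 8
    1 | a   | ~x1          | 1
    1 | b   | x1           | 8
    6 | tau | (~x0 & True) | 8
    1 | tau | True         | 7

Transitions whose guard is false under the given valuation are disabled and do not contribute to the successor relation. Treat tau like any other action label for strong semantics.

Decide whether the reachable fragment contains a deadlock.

Reach set: {0,1,2,5,7}
  0: a→1  tau→5  [2 exit(s)]
  1: a→1  a→2  tau→7  [3 exit(s)]
  2: ∅  [no exit]
  5: ∅  [no exit]
  7: ∅  [no exit]
witness 2: a·a

Answer: DEADLOCK at state 2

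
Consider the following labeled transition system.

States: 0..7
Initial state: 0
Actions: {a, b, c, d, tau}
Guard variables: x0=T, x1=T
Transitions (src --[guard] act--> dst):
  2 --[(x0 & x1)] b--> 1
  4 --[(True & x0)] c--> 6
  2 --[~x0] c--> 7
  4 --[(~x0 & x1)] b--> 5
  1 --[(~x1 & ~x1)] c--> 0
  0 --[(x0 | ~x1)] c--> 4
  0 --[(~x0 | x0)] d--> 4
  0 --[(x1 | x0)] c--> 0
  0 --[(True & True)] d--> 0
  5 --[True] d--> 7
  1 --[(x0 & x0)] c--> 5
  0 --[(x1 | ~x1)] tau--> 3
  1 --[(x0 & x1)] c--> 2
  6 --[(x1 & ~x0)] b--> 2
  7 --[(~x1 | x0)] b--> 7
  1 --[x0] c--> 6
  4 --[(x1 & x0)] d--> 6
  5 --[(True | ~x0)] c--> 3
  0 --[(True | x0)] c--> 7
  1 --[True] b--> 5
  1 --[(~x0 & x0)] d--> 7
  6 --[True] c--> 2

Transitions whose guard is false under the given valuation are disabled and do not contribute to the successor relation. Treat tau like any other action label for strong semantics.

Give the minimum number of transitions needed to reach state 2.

Answer: 3

Analysis:
Breadth-first toward 2:
  L0 = {0}
  L1 = {3,4,7}
  L2 = {6}
  L3 = {2}
2 enters at depth 3; path c·c·c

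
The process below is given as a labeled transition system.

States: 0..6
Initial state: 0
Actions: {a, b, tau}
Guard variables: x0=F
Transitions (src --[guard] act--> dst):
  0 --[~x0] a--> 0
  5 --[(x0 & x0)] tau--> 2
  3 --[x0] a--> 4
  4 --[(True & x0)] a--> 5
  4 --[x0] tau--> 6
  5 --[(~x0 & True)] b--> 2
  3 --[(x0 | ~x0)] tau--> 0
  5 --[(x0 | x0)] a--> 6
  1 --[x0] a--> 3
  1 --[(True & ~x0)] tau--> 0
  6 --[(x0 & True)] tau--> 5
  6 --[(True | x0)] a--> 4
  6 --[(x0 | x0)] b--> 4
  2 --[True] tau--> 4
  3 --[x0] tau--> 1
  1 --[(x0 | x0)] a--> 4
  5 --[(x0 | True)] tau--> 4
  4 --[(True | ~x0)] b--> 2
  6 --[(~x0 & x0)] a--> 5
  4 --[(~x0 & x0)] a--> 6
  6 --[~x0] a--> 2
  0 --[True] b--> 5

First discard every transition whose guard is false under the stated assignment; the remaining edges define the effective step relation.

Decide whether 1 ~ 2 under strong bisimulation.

Compute ~ classes (split until stable):
  P[0] = {{0,1,2,3,4,5,6}}
  P[1] = {{0},{1,2,3},{4},{5},{6}}
  P[2] = {{0},{1,3},{2},{4},{5},{6}}
6 equivalence class(es) (converged in 3)
class of 1: {1,3}; class of 2: {2}

Answer: NOT BISIMILAR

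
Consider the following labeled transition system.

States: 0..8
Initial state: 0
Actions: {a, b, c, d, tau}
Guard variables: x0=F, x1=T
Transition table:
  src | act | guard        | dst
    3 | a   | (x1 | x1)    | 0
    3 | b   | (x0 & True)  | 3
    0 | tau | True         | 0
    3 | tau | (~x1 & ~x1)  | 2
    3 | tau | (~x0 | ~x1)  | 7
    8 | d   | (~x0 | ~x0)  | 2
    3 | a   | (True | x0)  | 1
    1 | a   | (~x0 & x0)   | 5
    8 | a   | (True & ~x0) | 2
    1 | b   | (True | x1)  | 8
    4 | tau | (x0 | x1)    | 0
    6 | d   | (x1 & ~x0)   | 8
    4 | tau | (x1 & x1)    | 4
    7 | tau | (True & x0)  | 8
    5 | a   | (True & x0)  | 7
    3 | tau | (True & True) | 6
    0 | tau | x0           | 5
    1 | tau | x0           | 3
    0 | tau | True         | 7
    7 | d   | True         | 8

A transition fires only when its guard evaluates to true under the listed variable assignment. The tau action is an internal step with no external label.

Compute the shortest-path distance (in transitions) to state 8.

Answer: 2

Working:
Layered search for 8:
  L0 = {0}
  L1 = {7}
  L2 = {8}
first hit 8 at d=2 via tau·d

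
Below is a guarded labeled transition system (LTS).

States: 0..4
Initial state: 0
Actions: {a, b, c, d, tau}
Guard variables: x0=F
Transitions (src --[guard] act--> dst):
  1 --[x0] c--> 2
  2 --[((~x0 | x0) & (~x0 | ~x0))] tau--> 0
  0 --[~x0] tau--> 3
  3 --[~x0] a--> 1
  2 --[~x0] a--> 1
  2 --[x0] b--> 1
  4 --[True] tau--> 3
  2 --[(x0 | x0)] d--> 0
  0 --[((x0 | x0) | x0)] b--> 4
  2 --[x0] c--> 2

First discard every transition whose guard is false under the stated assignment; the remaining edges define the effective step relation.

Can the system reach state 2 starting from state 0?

Answer: UNREACHABLE

Working:
Guard filter leaves 5 enabled edge(s).
depth 0: {0}
depth 1: {3}  total {0,3}
depth 2: {1}  total {0,1,3}
R = {0,1,3}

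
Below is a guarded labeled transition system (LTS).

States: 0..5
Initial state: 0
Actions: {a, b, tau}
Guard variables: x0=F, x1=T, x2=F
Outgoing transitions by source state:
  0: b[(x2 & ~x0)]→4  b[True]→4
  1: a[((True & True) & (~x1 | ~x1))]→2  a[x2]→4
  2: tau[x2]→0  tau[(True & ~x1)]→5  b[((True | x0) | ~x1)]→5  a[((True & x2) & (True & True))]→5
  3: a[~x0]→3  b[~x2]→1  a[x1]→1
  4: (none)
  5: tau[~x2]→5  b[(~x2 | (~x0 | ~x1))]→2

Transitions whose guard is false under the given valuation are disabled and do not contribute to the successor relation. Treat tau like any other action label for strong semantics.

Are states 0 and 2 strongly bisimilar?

Bisimulation quotient by refinement:
  P[0] = {{0,1,2,3,4,5}}
  P[1] = {{0,2},{1,4},{3},{5}}
  P[2] = {{0},{1,4},{2},{3},{5}}
Fixed point at round 3; 5 class(es).
class of 0: {0}; class of 2: {2}

Answer: NOT BISIMILAR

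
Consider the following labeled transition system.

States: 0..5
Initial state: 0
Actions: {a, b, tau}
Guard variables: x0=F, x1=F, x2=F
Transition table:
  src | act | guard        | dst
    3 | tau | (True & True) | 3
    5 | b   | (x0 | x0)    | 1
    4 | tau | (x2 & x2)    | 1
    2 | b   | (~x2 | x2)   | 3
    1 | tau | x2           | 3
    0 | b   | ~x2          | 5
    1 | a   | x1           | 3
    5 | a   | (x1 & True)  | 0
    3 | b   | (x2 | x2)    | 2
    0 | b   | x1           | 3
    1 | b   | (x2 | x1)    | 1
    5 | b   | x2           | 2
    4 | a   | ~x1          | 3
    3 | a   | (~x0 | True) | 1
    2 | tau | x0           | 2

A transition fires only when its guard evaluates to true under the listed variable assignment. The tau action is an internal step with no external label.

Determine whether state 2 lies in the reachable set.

Answer: UNREACHABLE

Analysis:
Guard filter leaves 5 enabled edge(s).
L0 = {0}
L1 = {5}  now seen {0,5}
Reachable = {0,5}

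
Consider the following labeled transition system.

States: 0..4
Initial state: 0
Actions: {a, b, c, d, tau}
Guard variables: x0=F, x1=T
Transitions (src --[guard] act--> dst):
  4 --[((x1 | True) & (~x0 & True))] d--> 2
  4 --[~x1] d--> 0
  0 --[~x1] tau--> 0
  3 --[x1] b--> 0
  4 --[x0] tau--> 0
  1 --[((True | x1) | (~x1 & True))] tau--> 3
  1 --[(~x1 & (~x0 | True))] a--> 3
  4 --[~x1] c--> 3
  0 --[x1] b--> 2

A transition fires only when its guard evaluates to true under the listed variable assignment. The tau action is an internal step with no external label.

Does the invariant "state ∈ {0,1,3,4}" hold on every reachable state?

Answer: INVARIANT VIOLATED at state 2

Working:
Allowed set {0,1,3,4}
Reach set: {0,2}
  0: ✓
  2: outside
counterexample path to 2: b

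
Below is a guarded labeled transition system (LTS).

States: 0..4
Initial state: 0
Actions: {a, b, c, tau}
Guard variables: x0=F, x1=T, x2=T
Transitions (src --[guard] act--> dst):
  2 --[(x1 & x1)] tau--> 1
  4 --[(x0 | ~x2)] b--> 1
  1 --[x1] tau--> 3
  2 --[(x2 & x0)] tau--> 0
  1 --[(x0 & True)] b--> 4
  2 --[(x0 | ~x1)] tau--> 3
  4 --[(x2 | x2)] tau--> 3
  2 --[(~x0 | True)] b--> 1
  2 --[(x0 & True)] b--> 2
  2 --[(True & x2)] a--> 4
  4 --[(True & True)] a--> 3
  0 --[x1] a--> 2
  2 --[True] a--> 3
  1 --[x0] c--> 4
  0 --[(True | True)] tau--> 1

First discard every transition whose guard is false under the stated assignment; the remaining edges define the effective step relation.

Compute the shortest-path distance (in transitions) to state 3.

Answer: 2

Trace:
BFS to 3:
  L0 = {0}
  L1 = {1,2}
  L2 = {3,4}
depth(3)=2, e.g. a·a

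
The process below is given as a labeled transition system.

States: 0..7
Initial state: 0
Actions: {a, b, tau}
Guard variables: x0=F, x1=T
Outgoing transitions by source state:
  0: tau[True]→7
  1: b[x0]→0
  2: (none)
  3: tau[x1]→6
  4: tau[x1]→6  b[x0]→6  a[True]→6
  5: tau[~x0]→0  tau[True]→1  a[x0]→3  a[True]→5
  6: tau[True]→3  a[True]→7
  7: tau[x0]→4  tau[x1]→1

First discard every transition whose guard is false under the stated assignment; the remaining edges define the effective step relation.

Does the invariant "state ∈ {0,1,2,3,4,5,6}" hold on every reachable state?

Inv-set: {0,1,2,3,4,5,6}
Reach set: {0,1,7}
  0: ok
  1: ok
  7: outside
counterexample path to 7: tau

Answer: INVARIANT VIOLATED at state 7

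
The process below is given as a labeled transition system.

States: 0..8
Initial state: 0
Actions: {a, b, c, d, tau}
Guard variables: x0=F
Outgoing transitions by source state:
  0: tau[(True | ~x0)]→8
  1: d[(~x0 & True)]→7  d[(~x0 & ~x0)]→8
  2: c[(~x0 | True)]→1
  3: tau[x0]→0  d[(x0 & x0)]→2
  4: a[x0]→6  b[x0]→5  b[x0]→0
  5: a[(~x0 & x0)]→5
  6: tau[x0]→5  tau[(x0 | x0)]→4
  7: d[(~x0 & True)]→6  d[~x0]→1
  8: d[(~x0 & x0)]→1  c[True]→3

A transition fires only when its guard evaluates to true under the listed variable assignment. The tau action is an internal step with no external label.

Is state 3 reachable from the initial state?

After dropping false guards: 7 live edges.
depth 0: {0}
depth 1: {8}  now seen {0,8}
depth 2: {3}  now seen {0,3,8}
Reach set: {0,3,8}
Path to 3: tau·c

Answer: REACHABLE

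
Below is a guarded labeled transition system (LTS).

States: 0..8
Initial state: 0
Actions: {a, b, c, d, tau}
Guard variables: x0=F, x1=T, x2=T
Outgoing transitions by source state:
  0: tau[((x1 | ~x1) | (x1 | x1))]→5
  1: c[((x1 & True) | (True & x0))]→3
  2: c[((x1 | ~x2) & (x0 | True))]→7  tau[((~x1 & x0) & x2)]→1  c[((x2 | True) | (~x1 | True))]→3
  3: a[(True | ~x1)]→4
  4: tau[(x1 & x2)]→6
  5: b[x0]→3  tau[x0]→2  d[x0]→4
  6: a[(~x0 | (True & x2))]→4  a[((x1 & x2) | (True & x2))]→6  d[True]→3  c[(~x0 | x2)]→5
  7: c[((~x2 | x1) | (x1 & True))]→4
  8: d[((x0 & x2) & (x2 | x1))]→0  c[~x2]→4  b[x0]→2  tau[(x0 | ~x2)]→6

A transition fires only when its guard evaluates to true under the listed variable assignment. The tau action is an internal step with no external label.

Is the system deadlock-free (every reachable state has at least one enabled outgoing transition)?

Reachable = {0,5}
  0: tau→5  [1 out]
  5: ∅  [no exit]
witness 5: tau

Answer: DEADLOCK at state 5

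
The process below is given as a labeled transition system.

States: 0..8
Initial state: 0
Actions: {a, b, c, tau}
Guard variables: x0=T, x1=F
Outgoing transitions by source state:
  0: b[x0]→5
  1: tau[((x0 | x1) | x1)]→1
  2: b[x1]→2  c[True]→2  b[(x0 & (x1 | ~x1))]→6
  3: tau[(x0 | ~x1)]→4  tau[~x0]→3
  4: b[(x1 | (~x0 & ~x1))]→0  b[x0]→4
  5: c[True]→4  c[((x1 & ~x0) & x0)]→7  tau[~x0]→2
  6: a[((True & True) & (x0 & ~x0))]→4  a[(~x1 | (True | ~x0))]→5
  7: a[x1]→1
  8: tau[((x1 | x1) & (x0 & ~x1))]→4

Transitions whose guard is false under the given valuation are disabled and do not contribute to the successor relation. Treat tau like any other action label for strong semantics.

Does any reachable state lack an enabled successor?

Answer: DEADLOCK-FREE

Working:
Reachable = {0,4,5}
  0: b→5  [deg 1]
  4: b→4  [deg 1]
  5: c→4  [deg 1]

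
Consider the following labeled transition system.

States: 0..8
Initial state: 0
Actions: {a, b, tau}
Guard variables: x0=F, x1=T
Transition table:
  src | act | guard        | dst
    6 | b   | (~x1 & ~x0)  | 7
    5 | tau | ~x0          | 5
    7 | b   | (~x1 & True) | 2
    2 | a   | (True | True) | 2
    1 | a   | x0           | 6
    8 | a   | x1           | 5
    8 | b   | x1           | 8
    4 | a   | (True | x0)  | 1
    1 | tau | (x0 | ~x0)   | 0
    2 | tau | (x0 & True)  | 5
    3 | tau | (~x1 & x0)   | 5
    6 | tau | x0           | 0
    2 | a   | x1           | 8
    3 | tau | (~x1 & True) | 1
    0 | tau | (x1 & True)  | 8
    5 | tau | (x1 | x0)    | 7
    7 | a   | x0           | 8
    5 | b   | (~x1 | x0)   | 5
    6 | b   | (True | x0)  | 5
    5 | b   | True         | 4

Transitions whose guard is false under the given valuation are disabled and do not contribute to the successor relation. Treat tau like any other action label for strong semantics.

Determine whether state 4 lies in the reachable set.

Guard filter leaves 11 enabled edge(s).
depth 0: {0}
depth 1: {8}  cumulative {0,8}
depth 2: {5}  cumulative {0,5,8}
depth 3: {4,7}  cumulative {0,4,5,7,8}
depth 4: {1}  cumulative {0,1,4,5,7,8}
R = {0,1,4,5,7,8}
trace reaching 4: tau·a·b

Answer: REACHABLE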